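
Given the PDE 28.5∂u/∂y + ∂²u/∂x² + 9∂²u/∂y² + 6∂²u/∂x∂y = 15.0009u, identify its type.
Rewriting in standard form: ∂²u/∂x² + 6∂²u/∂x∂y + 9∂²u/∂y² + 28.5∂u/∂y - 15.0009u = 0. The second-order coefficients are A = 1, B = 6, C = 9. Since B² - 4AC = 0 = 0, this is a parabolic PDE.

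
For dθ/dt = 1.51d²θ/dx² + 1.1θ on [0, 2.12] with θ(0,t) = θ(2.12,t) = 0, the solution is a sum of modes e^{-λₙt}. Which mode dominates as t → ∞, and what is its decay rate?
Eigenvalues: λₙ = 1.51n²π²/2.12² - 1.1.
First three modes:
  n=1: λ₁ = 1.51π²/2.12² - 1.1 ≈ 2.216
  n=2: λ₂ = 6.04π²/2.12² - 1.1 ≈ 12.164
  n=3: λ₃ = 13.59π²/2.12² - 1.1 ≈ 28.743
Since 1.51π²/2.12² ≈ 3.316 > 1.1, all λₙ > 0.
The n=1 mode decays slowest → dominates as t → ∞.
Asymptotic: θ ~ c₁ sin(πx/2.12) e^{-λ₁t} with decay rate λ₁ ≈ 2.216.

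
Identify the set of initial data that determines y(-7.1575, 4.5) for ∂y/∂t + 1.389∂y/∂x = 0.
A single point: x = -13.408. The characteristic through (-7.1575, 4.5) is x - 1.389t = const, so x = -7.1575 - 1.389·4.5 = -13.408.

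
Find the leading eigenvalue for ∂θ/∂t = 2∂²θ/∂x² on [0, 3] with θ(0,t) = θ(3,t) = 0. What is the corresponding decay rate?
Eigenvalues: λₙ = 2n²π²/3².
First three modes:
  n=1: λ₁ = 2π²/3² ≈ 2.193
  n=2: λ₂ = 8π²/3² ≈ 8.773 (4× faster decay)
  n=3: λ₃ = 18π²/3² ≈ 19.739 (9× faster decay)
As t → ∞, higher modes decay exponentially faster. The n=1 mode dominates: θ ~ c₁ sin(πx/3) e^{-λ₁t}.
Decay rate: λ₁ = 2π²/3² ≈ 2.193.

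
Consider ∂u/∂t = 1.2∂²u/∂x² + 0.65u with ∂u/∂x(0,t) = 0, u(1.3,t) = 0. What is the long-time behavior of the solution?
As t → ∞, u → 0. Diffusion dominates reaction (r=0.65 < κπ²/(4L²)≈1.75); solution decays.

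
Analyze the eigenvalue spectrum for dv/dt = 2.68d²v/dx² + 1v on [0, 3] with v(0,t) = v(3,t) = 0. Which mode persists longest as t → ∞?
Eigenvalues: λₙ = 2.68n²π²/3² - 1.
First three modes:
  n=1: λ₁ = 2.68π²/3² - 1 ≈ 1.939
  n=2: λ₂ = 10.72π²/3² - 1 ≈ 10.756
  n=3: λ₃ = 24.12π²/3² - 1 ≈ 25.451
Since 2.68π²/3² ≈ 2.939 > 1, all λₙ > 0.
The n=1 mode decays slowest → dominates as t → ∞.
Asymptotic: v ~ c₁ sin(πx/3) e^{-λ₁t} with decay rate λ₁ ≈ 1.939.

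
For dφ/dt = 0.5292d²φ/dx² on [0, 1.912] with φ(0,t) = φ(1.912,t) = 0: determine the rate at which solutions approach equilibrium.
Eigenvalues: λₙ = 0.5292n²π²/1.912².
First three modes:
  n=1: λ₁ = 0.5292π²/1.912² ≈ 1.429
  n=2: λ₂ = 2.1168π²/1.912² ≈ 5.715 (4× faster decay)
  n=3: λ₃ = 4.7628π²/1.912² ≈ 12.858 (9× faster decay)
As t → ∞, higher modes decay exponentially faster. The n=1 mode dominates: φ ~ c₁ sin(πx/1.912) e^{-λ₁t}.
Decay rate: λ₁ = 0.5292π²/1.912² ≈ 1.429.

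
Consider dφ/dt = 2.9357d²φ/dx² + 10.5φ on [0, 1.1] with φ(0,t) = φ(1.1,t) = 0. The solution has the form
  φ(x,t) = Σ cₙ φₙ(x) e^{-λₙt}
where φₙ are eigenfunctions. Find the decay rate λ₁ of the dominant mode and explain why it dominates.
Eigenvalues: λₙ = 2.9357n²π²/1.1² - 10.5.
First three modes:
  n=1: λ₁ = 2.9357π²/1.1² - 10.5 ≈ 13.446
  n=2: λ₂ = 11.7428π²/1.1² - 10.5 ≈ 85.282
  n=3: λ₃ = 26.4213π²/1.1² - 10.5 ≈ 205.011
Since 2.9357π²/1.1² ≈ 23.946 > 10.5, all λₙ > 0.
The n=1 mode decays slowest → dominates as t → ∞.
Asymptotic: φ ~ c₁ sin(πx/1.1) e^{-λ₁t} with decay rate λ₁ ≈ 13.446.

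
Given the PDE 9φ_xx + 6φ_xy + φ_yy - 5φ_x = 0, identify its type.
The second-order coefficients are A = 9, B = 6, C = 1. Since B² - 4AC = 0 = 0, this is a parabolic PDE.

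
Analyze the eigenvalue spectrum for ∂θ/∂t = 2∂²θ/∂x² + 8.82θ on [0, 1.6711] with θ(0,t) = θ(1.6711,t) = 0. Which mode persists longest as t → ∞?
Eigenvalues: λₙ = 2n²π²/1.6711² - 8.82.
First three modes:
  n=1: λ₁ = 2π²/1.6711² - 8.82 ≈ -1.752
  n=2: λ₂ = 8π²/1.6711² - 8.82 ≈ 19.454
  n=3: λ₃ = 18π²/1.6711² - 8.82 ≈ 54.796
Since 2π²/1.6711² ≈ 7.068 < 8.82, λ₁ < 0.
The n=1 mode grows fastest (−λₙ is largest for n=1) → dominates.
Asymptotic: θ ~ c₁ sin(πx/1.6711) e^{1.752t} (exponential growth at rate −λ₁ ≈ 1.752).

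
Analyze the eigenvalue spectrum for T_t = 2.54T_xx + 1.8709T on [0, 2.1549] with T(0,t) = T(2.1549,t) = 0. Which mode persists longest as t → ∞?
Eigenvalues: λₙ = 2.54n²π²/2.1549² - 1.8709.
First three modes:
  n=1: λ₁ = 2.54π²/2.1549² - 1.8709 ≈ 3.528
  n=2: λ₂ = 10.16π²/2.1549² - 1.8709 ≈ 19.723
  n=3: λ₃ = 22.86π²/2.1549² - 1.8709 ≈ 46.716
Since 2.54π²/2.1549² ≈ 5.399 > 1.8709, all λₙ > 0.
The n=1 mode decays slowest → dominates as t → ∞.
Asymptotic: T ~ c₁ sin(πx/2.1549) e^{-λ₁t} with decay rate λ₁ ≈ 3.528.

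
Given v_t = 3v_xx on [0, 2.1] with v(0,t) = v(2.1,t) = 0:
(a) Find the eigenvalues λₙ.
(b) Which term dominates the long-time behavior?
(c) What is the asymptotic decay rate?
Eigenvalues: λₙ = 3n²π²/2.1².
First three modes:
  n=1: λ₁ = 3π²/2.1² ≈ 6.714
  n=2: λ₂ = 12π²/2.1² ≈ 26.856 (4× faster decay)
  n=3: λ₃ = 27π²/2.1² ≈ 60.426 (9× faster decay)
As t → ∞, higher modes decay exponentially faster. The n=1 mode dominates: v ~ c₁ sin(πx/2.1) e^{-λ₁t}.
Decay rate: λ₁ = 3π²/2.1² ≈ 6.714.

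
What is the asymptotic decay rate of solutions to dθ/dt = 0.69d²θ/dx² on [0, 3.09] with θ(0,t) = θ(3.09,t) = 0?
Eigenvalues: λₙ = 0.69n²π²/3.09².
First three modes:
  n=1: λ₁ = 0.69π²/3.09² ≈ 0.713
  n=2: λ₂ = 2.76π²/3.09² ≈ 2.853 (4× faster decay)
  n=3: λ₃ = 6.21π²/3.09² ≈ 6.419 (9× faster decay)
As t → ∞, higher modes decay exponentially faster. The n=1 mode dominates: θ ~ c₁ sin(πx/3.09) e^{-λ₁t}.
Decay rate: λ₁ = 0.69π²/3.09² ≈ 0.713.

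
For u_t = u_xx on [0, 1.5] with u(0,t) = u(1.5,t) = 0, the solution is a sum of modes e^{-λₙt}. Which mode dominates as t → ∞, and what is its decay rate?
Eigenvalues: λₙ = n²π²/1.5².
First three modes:
  n=1: λ₁ = π²/1.5² ≈ 4.386
  n=2: λ₂ = 4π²/1.5² ≈ 17.546 (4× faster decay)
  n=3: λ₃ = 9π²/1.5² ≈ 39.478 (9× faster decay)
As t → ∞, higher modes decay exponentially faster. The n=1 mode dominates: u ~ c₁ sin(πx/1.5) e^{-λ₁t}.
Decay rate: λ₁ = π²/1.5² ≈ 4.386.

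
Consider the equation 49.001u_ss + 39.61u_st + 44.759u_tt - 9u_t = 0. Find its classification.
Elliptic. (A = 49.001, B = 39.61, C = 44.759 gives B² - 4AC = -7203.990936.)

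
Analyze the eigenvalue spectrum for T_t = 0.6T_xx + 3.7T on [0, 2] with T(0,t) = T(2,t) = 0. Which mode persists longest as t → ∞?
Eigenvalues: λₙ = 0.6n²π²/2² - 3.7.
First three modes:
  n=1: λ₁ = 0.6π²/2² - 3.7 ≈ -2.22
  n=2: λ₂ = 2.4π²/2² - 3.7 ≈ 2.222
  n=3: λ₃ = 5.4π²/2² - 3.7 ≈ 9.624
Since 0.6π²/2² ≈ 1.48 < 3.7, λ₁ < 0.
The n=1 mode grows fastest (−λₙ is largest for n=1) → dominates.
Asymptotic: T ~ c₁ sin(πx/2) e^{2.22t} (exponential growth at rate −λ₁ ≈ 2.22).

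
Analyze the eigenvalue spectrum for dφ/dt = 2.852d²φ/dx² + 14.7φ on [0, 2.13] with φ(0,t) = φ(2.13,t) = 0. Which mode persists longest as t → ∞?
Eigenvalues: λₙ = 2.852n²π²/2.13² - 14.7.
First three modes:
  n=1: λ₁ = 2.852π²/2.13² - 14.7 ≈ -8.496
  n=2: λ₂ = 11.408π²/2.13² - 14.7 ≈ 10.117
  n=3: λ₃ = 25.668π²/2.13² - 14.7 ≈ 41.138
Since 2.852π²/2.13² ≈ 6.204 < 14.7, λ₁ < 0.
The n=1 mode grows fastest (−λₙ is largest for n=1) → dominates.
Asymptotic: φ ~ c₁ sin(πx/2.13) e^{8.496t} (exponential growth at rate −λ₁ ≈ 8.496).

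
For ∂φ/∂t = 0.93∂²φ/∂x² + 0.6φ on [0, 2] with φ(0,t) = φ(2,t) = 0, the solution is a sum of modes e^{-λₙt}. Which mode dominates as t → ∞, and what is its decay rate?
Eigenvalues: λₙ = 0.93n²π²/2² - 0.6.
First three modes:
  n=1: λ₁ = 0.93π²/2² - 0.6 ≈ 1.695
  n=2: λ₂ = 3.72π²/2² - 0.6 ≈ 8.579
  n=3: λ₃ = 8.37π²/2² - 0.6 ≈ 20.052
Since 0.93π²/2² ≈ 2.295 > 0.6, all λₙ > 0.
The n=1 mode decays slowest → dominates as t → ∞.
Asymptotic: φ ~ c₁ sin(πx/2) e^{-λ₁t} with decay rate λ₁ ≈ 1.695.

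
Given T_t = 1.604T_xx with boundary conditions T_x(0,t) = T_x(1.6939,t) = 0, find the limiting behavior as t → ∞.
T → constant (steady state). Heat is conserved (no flux at boundaries); solution approaches the spatial average.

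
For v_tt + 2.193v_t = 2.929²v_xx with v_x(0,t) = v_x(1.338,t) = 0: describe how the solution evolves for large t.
v → constant (steady state). Damping (γ=2.193) dissipates the nonconstant modes; with Neumann BCs the spatial average obeys M''+γM'=0 and tends to a finite limit.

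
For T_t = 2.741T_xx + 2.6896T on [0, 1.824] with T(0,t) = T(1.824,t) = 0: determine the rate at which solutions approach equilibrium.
Eigenvalues: λₙ = 2.741n²π²/1.824² - 2.6896.
First three modes:
  n=1: λ₁ = 2.741π²/1.824² - 2.6896 ≈ 5.442
  n=2: λ₂ = 10.964π²/1.824² - 2.6896 ≈ 29.836
  n=3: λ₃ = 24.669π²/1.824² - 2.6896 ≈ 70.492
Since 2.741π²/1.824² ≈ 8.131 > 2.6896, all λₙ > 0.
The n=1 mode decays slowest → dominates as t → ∞.
Asymptotic: T ~ c₁ sin(πx/1.824) e^{-λ₁t} with decay rate λ₁ ≈ 5.442.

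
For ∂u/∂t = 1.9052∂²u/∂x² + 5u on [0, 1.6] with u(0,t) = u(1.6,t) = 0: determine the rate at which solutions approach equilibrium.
Eigenvalues: λₙ = 1.9052n²π²/1.6² - 5.
First three modes:
  n=1: λ₁ = 1.9052π²/1.6² - 5 ≈ 2.345
  n=2: λ₂ = 7.6208π²/1.6² - 5 ≈ 24.381
  n=3: λ₃ = 17.1468π²/1.6² - 5 ≈ 61.106
Since 1.9052π²/1.6² ≈ 7.345 > 5, all λₙ > 0.
The n=1 mode decays slowest → dominates as t → ∞.
Asymptotic: u ~ c₁ sin(πx/1.6) e^{-λ₁t} with decay rate λ₁ ≈ 2.345.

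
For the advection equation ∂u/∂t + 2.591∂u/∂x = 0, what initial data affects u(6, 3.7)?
A single point: x = -3.5867. The characteristic through (6, 3.7) is x - 2.591t = const, so x = 6 - 2.591·3.7 = -3.5867.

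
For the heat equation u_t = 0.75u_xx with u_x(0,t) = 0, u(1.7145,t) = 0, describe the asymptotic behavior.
u → 0. Heat escapes through the Dirichlet boundary.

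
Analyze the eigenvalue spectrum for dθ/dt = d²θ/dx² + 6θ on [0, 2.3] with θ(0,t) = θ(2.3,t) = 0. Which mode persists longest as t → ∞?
Eigenvalues: λₙ = n²π²/2.3² - 6.
First three modes:
  n=1: λ₁ = π²/2.3² - 6 ≈ -4.134
  n=2: λ₂ = 4π²/2.3² - 6 ≈ 1.463
  n=3: λ₃ = 9π²/2.3² - 6 ≈ 10.791
Since π²/2.3² ≈ 1.866 < 6, λ₁ < 0.
The n=1 mode grows fastest (−λₙ is largest for n=1) → dominates.
Asymptotic: θ ~ c₁ sin(πx/2.3) e^{4.134t} (exponential growth at rate −λ₁ ≈ 4.134).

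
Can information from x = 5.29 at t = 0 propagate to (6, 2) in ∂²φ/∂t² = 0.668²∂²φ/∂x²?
Yes. The domain of dependence is [4.664, 7.336], and 5.29 ∈ [4.664, 7.336].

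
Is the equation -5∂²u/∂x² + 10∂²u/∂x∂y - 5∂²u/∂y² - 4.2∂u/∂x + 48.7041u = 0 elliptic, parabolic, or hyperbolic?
Computing B² - 4AC with A = -5, B = 10, C = -5: discriminant = 0 (zero). Answer: parabolic.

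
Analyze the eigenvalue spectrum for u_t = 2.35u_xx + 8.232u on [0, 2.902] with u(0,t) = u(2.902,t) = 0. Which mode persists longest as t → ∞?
Eigenvalues: λₙ = 2.35n²π²/2.902² - 8.232.
First three modes:
  n=1: λ₁ = 2.35π²/2.902² - 8.232 ≈ -5.478
  n=2: λ₂ = 9.4π²/2.902² - 8.232 ≈ 2.784
  n=3: λ₃ = 21.15π²/2.902² - 8.232 ≈ 16.555
Since 2.35π²/2.902² ≈ 2.754 < 8.232, λ₁ < 0.
The n=1 mode grows fastest (−λₙ is largest for n=1) → dominates.
Asymptotic: u ~ c₁ sin(πx/2.902) e^{5.478t} (exponential growth at rate −λ₁ ≈ 5.478).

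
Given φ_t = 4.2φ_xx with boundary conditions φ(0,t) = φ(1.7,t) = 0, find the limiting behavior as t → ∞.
φ → 0. Heat diffuses out through both boundaries.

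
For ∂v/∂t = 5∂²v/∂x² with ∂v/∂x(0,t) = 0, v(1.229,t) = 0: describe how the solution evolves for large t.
v → 0. Heat escapes through the Dirichlet boundary.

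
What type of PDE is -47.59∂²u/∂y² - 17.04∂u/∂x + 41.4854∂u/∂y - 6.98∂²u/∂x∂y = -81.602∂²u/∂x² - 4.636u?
Rewriting in standard form: 81.602∂²u/∂x² - 6.98∂²u/∂x∂y - 47.59∂²u/∂y² - 17.04∂u/∂x + 41.4854∂u/∂y + 4.636u = 0. With A = 81.602, B = -6.98, C = -47.59, the discriminant is 15582.47712. This is a hyperbolic PDE.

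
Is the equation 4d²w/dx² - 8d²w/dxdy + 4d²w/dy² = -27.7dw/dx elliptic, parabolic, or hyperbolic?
Rewriting in standard form: 4d²w/dx² - 8d²w/dxdy + 4d²w/dy² + 27.7dw/dx = 0. Computing B² - 4AC with A = 4, B = -8, C = 4: discriminant = 0 (zero). Answer: parabolic.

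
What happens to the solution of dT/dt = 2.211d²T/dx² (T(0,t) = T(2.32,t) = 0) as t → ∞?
T → 0. Heat diffuses out through both boundaries.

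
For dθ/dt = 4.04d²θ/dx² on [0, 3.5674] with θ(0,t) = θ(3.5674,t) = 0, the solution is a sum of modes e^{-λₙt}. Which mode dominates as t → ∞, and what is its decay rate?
Eigenvalues: λₙ = 4.04n²π²/3.5674².
First three modes:
  n=1: λ₁ = 4.04π²/3.5674² ≈ 3.133
  n=2: λ₂ = 16.16π²/3.5674² ≈ 12.532 (4× faster decay)
  n=3: λ₃ = 36.36π²/3.5674² ≈ 28.198 (9× faster decay)
As t → ∞, higher modes decay exponentially faster. The n=1 mode dominates: θ ~ c₁ sin(πx/3.5674) e^{-λ₁t}.
Decay rate: λ₁ = 4.04π²/3.5674² ≈ 3.133.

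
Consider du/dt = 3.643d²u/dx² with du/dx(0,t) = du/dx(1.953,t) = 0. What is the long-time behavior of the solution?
As t → ∞, u → constant (steady state). Heat is conserved (no flux at boundaries); solution approaches the spatial average.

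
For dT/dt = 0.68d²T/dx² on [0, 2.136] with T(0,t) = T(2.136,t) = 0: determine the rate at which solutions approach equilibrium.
Eigenvalues: λₙ = 0.68n²π²/2.136².
First three modes:
  n=1: λ₁ = 0.68π²/2.136² ≈ 1.471
  n=2: λ₂ = 2.72π²/2.136² ≈ 5.884 (4× faster decay)
  n=3: λ₃ = 6.12π²/2.136² ≈ 13.239 (9× faster decay)
As t → ∞, higher modes decay exponentially faster. The n=1 mode dominates: T ~ c₁ sin(πx/2.136) e^{-λ₁t}.
Decay rate: λ₁ = 0.68π²/2.136² ≈ 1.471.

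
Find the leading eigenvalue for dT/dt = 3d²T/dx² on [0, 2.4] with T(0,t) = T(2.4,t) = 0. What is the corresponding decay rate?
Eigenvalues: λₙ = 3n²π²/2.4².
First three modes:
  n=1: λ₁ = 3π²/2.4² ≈ 5.14
  n=2: λ₂ = 12π²/2.4² ≈ 20.562 (4× faster decay)
  n=3: λ₃ = 27π²/2.4² ≈ 46.264 (9× faster decay)
As t → ∞, higher modes decay exponentially faster. The n=1 mode dominates: T ~ c₁ sin(πx/2.4) e^{-λ₁t}.
Decay rate: λ₁ = 3π²/2.4² ≈ 5.14.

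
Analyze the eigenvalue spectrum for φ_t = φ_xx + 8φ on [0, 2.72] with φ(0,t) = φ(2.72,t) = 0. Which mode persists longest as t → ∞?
Eigenvalues: λₙ = n²π²/2.72² - 8.
First three modes:
  n=1: λ₁ = π²/2.72² - 8 ≈ -6.666
  n=2: λ₂ = 4π²/2.72² - 8 ≈ -2.664
  n=3: λ₃ = 9π²/2.72² - 8 ≈ 4.006
Since π²/2.72² ≈ 1.334 < 8, λ₁ < 0.
The n=1 mode grows fastest (−λₙ is largest for n=1) → dominates.
Asymptotic: φ ~ c₁ sin(πx/2.72) e^{6.666t} (exponential growth at rate −λ₁ ≈ 6.666).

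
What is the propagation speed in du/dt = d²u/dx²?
Infinite. The heat equation is parabolic, not hyperbolic, so disturbances propagate instantly.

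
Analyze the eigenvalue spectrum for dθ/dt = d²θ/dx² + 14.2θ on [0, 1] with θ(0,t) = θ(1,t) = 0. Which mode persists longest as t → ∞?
Eigenvalues: λₙ = n²π²/1² - 14.2.
First three modes:
  n=1: λ₁ = π² - 14.2 ≈ -4.33
  n=2: λ₂ = 4π² - 14.2 ≈ 25.278
  n=3: λ₃ = 9π² - 14.2 ≈ 74.626
Since π² ≈ 9.87 < 14.2, λ₁ < 0.
The n=1 mode grows fastest (−λₙ is largest for n=1) → dominates.
Asymptotic: θ ~ c₁ sin(πx/1) e^{4.33t} (exponential growth at rate −λ₁ ≈ 4.33).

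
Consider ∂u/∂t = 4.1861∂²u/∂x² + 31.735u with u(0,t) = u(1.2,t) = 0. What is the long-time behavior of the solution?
As t → ∞, u grows unboundedly. Reaction dominates diffusion (r=31.735 > κπ²/L²≈28.69); solution grows exponentially.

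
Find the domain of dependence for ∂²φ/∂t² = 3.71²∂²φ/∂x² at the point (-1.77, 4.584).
Domain of dependence: [-18.77664, 15.23664]. Signals travel at speed 3.71, so data within |x - -1.77| ≤ 3.71·4.584 = 17.00664 can reach the point.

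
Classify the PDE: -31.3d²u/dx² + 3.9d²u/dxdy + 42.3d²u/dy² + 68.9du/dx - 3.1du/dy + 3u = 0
A = -31.3, B = 3.9, C = 42.3. Discriminant B² - 4AC = 5311.17. Since 5311.17 > 0, hyperbolic.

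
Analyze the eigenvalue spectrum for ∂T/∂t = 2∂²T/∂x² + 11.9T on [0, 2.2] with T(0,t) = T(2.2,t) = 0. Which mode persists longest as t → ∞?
Eigenvalues: λₙ = 2n²π²/2.2² - 11.9.
First three modes:
  n=1: λ₁ = 2π²/2.2² - 11.9 ≈ -7.822
  n=2: λ₂ = 8π²/2.2² - 11.9 ≈ 4.413
  n=3: λ₃ = 18π²/2.2² - 11.9 ≈ 24.805
Since 2π²/2.2² ≈ 4.078 < 11.9, λ₁ < 0.
The n=1 mode grows fastest (−λₙ is largest for n=1) → dominates.
Asymptotic: T ~ c₁ sin(πx/2.2) e^{7.822t} (exponential growth at rate −λ₁ ≈ 7.822).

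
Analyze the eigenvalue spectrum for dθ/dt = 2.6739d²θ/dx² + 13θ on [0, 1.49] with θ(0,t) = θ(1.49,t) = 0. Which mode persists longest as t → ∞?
Eigenvalues: λₙ = 2.6739n²π²/1.49² - 13.
First three modes:
  n=1: λ₁ = 2.6739π²/1.49² - 13 ≈ -1.113
  n=2: λ₂ = 10.6956π²/1.49² - 13 ≈ 34.548
  n=3: λ₃ = 24.0651π²/1.49² - 13 ≈ 93.983
Since 2.6739π²/1.49² ≈ 11.887 < 13, λ₁ < 0.
The n=1 mode grows fastest (−λₙ is largest for n=1) → dominates.
Asymptotic: θ ~ c₁ sin(πx/1.49) e^{1.113t} (exponential growth at rate −λ₁ ≈ 1.113).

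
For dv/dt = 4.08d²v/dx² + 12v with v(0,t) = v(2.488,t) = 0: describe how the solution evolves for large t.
v grows unboundedly. Reaction dominates diffusion (r=12 > κπ²/L²≈6.51); solution grows exponentially.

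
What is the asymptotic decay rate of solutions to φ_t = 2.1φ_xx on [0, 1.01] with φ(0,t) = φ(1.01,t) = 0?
Eigenvalues: λₙ = 2.1n²π²/1.01².
First three modes:
  n=1: λ₁ = 2.1π²/1.01² ≈ 20.318
  n=2: λ₂ = 8.4π²/1.01² ≈ 81.271 (4× faster decay)
  n=3: λ₃ = 18.9π²/1.01² ≈ 182.86 (9× faster decay)
As t → ∞, higher modes decay exponentially faster. The n=1 mode dominates: φ ~ c₁ sin(πx/1.01) e^{-λ₁t}.
Decay rate: λ₁ = 2.1π²/1.01² ≈ 20.318.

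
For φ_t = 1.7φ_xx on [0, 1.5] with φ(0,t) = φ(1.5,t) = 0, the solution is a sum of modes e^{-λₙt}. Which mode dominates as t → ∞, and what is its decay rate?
Eigenvalues: λₙ = 1.7n²π²/1.5².
First three modes:
  n=1: λ₁ = 1.7π²/1.5² ≈ 7.457
  n=2: λ₂ = 6.8π²/1.5² ≈ 29.828 (4× faster decay)
  n=3: λ₃ = 15.3π²/1.5² ≈ 67.113 (9× faster decay)
As t → ∞, higher modes decay exponentially faster. The n=1 mode dominates: φ ~ c₁ sin(πx/1.5) e^{-λ₁t}.
Decay rate: λ₁ = 1.7π²/1.5² ≈ 7.457.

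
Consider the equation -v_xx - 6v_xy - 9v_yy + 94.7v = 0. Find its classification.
Parabolic. (A = -1, B = -6, C = -9 gives B² - 4AC = 0.)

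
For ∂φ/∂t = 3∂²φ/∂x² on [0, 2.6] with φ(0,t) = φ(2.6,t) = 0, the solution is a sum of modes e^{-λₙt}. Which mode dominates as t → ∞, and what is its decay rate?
Eigenvalues: λₙ = 3n²π²/2.6².
First three modes:
  n=1: λ₁ = 3π²/2.6² ≈ 4.38
  n=2: λ₂ = 12π²/2.6² ≈ 17.52 (4× faster decay)
  n=3: λ₃ = 27π²/2.6² ≈ 39.42 (9× faster decay)
As t → ∞, higher modes decay exponentially faster. The n=1 mode dominates: φ ~ c₁ sin(πx/2.6) e^{-λ₁t}.
Decay rate: λ₁ = 3π²/2.6² ≈ 4.38.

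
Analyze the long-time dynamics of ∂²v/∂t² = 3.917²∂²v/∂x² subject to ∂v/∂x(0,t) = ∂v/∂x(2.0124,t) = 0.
Long-time behavior: v oscillates about a mean that drifts linearly in t (generically unbounded; no decay). There is no damping, so the nonconstant modes persist as standing waves (energy conserved, no decay). But with Neumann conditions at both ends the constant mode has eigenvalue 0: the spatial mean M(t) of v satisfies M'' = 0, so M(t) = M(0) + M'(0)·t. Unless the initial velocity has zero mean (∫v_t(x,0)dx = 0), the solution grows linearly in t (unbounded, though not exponentially); if it does have zero mean, the solution stays bounded and simply oscillates.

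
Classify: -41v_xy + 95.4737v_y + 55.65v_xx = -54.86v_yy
Rewriting in standard form: 55.65v_xx - 41v_xy + 54.86v_yy + 95.4737v_y = 0. Elliptic (discriminant = -10530.836).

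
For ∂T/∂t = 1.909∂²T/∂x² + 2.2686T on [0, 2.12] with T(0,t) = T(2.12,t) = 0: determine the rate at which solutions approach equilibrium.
Eigenvalues: λₙ = 1.909n²π²/2.12² - 2.2686.
First three modes:
  n=1: λ₁ = 1.909π²/2.12² - 2.2686 ≈ 1.924
  n=2: λ₂ = 7.636π²/2.12² - 2.2686 ≈ 14.5
  n=3: λ₃ = 17.181π²/2.12² - 2.2686 ≈ 35.461
Since 1.909π²/2.12² ≈ 4.192 > 2.2686, all λₙ > 0.
The n=1 mode decays slowest → dominates as t → ∞.
Asymptotic: T ~ c₁ sin(πx/2.12) e^{-λ₁t} with decay rate λ₁ ≈ 1.924.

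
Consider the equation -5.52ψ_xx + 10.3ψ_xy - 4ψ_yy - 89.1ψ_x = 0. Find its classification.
Hyperbolic. (A = -5.52, B = 10.3, C = -4 gives B² - 4AC = 17.77.)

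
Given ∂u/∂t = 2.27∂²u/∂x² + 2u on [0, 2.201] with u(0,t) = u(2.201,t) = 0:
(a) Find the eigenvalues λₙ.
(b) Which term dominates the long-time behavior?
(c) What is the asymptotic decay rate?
Eigenvalues: λₙ = 2.27n²π²/2.201² - 2.
First three modes:
  n=1: λ₁ = 2.27π²/2.201² - 2 ≈ 2.625
  n=2: λ₂ = 9.08π²/2.201² - 2 ≈ 16.499
  n=3: λ₃ = 20.43π²/2.201² - 2 ≈ 39.622
Since 2.27π²/2.201² ≈ 4.625 > 2, all λₙ > 0.
The n=1 mode decays slowest → dominates as t → ∞.
Asymptotic: u ~ c₁ sin(πx/2.201) e^{-λ₁t} with decay rate λ₁ ≈ 2.625.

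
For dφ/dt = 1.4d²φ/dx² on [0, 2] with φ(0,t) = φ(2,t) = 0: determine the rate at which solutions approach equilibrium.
Eigenvalues: λₙ = 1.4n²π²/2².
First three modes:
  n=1: λ₁ = 1.4π²/2² ≈ 3.454
  n=2: λ₂ = 5.6π²/2² ≈ 13.817 (4× faster decay)
  n=3: λ₃ = 12.6π²/2² ≈ 31.089 (9× faster decay)
As t → ∞, higher modes decay exponentially faster. The n=1 mode dominates: φ ~ c₁ sin(πx/2) e^{-λ₁t}.
Decay rate: λ₁ = 1.4π²/2² ≈ 3.454.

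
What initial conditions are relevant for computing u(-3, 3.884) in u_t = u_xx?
The entire real line. The heat equation has infinite propagation speed: any initial disturbance instantly affects all points (though exponentially small far away).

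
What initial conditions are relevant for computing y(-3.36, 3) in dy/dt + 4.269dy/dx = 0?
A single point: x = -16.167. The characteristic through (-3.36, 3) is x - 4.269t = const, so x = -3.36 - 4.269·3 = -16.167.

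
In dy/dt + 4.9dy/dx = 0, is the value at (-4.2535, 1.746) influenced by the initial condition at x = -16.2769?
No. Only data at x = -12.8089 affects (-4.2535, 1.746). Advection has one-way propagation along characteristics.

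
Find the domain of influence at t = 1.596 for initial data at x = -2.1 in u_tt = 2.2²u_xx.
Domain of influence: [-5.6112, 1.4112]. Data at x = -2.1 spreads outward at speed 2.2.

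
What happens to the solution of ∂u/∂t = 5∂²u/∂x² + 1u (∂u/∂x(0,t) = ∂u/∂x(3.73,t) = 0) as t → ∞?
u grows unboundedly. With Neumann BCs the constant mode has diffusion eigenvalue 0, so any r > 0 makes it grow like e^(1t); solution grows exponentially.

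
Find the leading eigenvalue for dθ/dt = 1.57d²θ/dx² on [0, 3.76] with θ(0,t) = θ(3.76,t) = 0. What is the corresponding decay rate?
Eigenvalues: λₙ = 1.57n²π²/3.76².
First three modes:
  n=1: λ₁ = 1.57π²/3.76² ≈ 1.096
  n=2: λ₂ = 6.28π²/3.76² ≈ 4.384 (4× faster decay)
  n=3: λ₃ = 14.13π²/3.76² ≈ 9.864 (9× faster decay)
As t → ∞, higher modes decay exponentially faster. The n=1 mode dominates: θ ~ c₁ sin(πx/3.76) e^{-λ₁t}.
Decay rate: λ₁ = 1.57π²/3.76² ≈ 1.096.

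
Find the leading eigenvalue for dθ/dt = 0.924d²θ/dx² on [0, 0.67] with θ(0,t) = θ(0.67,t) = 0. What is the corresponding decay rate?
Eigenvalues: λₙ = 0.924n²π²/0.67².
First three modes:
  n=1: λ₁ = 0.924π²/0.67² ≈ 20.315
  n=2: λ₂ = 3.696π²/0.67² ≈ 81.261 (4× faster decay)
  n=3: λ₃ = 8.316π²/0.67² ≈ 182.837 (9× faster decay)
As t → ∞, higher modes decay exponentially faster. The n=1 mode dominates: θ ~ c₁ sin(πx/0.67) e^{-λ₁t}.
Decay rate: λ₁ = 0.924π²/0.67² ≈ 20.315.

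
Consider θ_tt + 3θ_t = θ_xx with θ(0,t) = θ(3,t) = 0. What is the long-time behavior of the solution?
As t → ∞, θ → 0. Damping (γ=3) dissipates energy; oscillations decay exponentially.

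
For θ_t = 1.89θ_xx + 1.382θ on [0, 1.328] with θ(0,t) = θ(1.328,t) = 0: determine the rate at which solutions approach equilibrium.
Eigenvalues: λₙ = 1.89n²π²/1.328² - 1.382.
First three modes:
  n=1: λ₁ = 1.89π²/1.328² - 1.382 ≈ 9.195
  n=2: λ₂ = 7.56π²/1.328² - 1.382 ≈ 40.926
  n=3: λ₃ = 17.01π²/1.328² - 1.382 ≈ 93.812
Since 1.89π²/1.328² ≈ 10.577 > 1.382, all λₙ > 0.
The n=1 mode decays slowest → dominates as t → ∞.
Asymptotic: θ ~ c₁ sin(πx/1.328) e^{-λ₁t} with decay rate λ₁ ≈ 9.195.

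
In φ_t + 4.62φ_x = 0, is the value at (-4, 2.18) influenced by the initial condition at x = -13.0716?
No. Only data at x = -14.0716 affects (-4, 2.18). Advection has one-way propagation along characteristics.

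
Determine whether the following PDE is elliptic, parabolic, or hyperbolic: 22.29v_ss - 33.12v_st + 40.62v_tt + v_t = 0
Coefficients: A = 22.29, B = -33.12, C = 40.62. B² - 4AC = -2524.7448, which is negative, so the equation is elliptic.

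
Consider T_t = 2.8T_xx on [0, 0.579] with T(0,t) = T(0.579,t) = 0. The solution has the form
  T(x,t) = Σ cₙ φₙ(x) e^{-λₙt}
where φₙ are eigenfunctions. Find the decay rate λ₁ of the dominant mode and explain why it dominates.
Eigenvalues: λₙ = 2.8n²π²/0.579².
First three modes:
  n=1: λ₁ = 2.8π²/0.579² ≈ 82.433
  n=2: λ₂ = 11.2π²/0.579² ≈ 329.732 (4× faster decay)
  n=3: λ₃ = 25.2π²/0.579² ≈ 741.896 (9× faster decay)
As t → ∞, higher modes decay exponentially faster. The n=1 mode dominates: T ~ c₁ sin(πx/0.579) e^{-λ₁t}.
Decay rate: λ₁ = 2.8π²/0.579² ≈ 82.433.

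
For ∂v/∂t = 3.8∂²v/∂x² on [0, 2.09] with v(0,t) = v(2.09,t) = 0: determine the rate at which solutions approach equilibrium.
Eigenvalues: λₙ = 3.8n²π²/2.09².
First three modes:
  n=1: λ₁ = 3.8π²/2.09² ≈ 8.586
  n=2: λ₂ = 15.2π²/2.09² ≈ 34.344 (4× faster decay)
  n=3: λ₃ = 34.2π²/2.09² ≈ 77.274 (9× faster decay)
As t → ∞, higher modes decay exponentially faster. The n=1 mode dominates: v ~ c₁ sin(πx/2.09) e^{-λ₁t}.
Decay rate: λ₁ = 3.8π²/2.09² ≈ 8.586.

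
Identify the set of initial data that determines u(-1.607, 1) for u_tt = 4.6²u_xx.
Domain of dependence: [-6.207, 2.993]. Signals travel at speed 4.6, so data within |x - -1.607| ≤ 4.6·1 = 4.6 can reach the point.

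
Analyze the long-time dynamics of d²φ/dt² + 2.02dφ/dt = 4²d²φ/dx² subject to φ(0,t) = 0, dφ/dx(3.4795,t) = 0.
Long-time behavior: φ → 0. Damping (γ=2.02) dissipates energy; oscillations decay exponentially.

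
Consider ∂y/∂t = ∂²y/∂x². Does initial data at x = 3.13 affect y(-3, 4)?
Yes, for any finite x. The heat equation has infinite propagation speed, so all initial data affects all points at any t > 0.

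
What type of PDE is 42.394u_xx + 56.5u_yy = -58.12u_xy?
Rewriting in standard form: 42.394u_xx + 58.12u_xy + 56.5u_yy = 0. With A = 42.394, B = 58.12, C = 56.5, the discriminant is -6203.1096. This is an elliptic PDE.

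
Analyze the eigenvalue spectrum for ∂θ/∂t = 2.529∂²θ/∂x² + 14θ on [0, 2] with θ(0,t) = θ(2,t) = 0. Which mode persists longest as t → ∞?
Eigenvalues: λₙ = 2.529n²π²/2² - 14.
First three modes:
  n=1: λ₁ = 2.529π²/2² - 14 ≈ -7.76
  n=2: λ₂ = 10.116π²/2² - 14 ≈ 10.96
  n=3: λ₃ = 22.761π²/2² - 14 ≈ 42.161
Since 2.529π²/2² ≈ 6.24 < 14, λ₁ < 0.
The n=1 mode grows fastest (−λₙ is largest for n=1) → dominates.
Asymptotic: θ ~ c₁ sin(πx/2) e^{7.76t} (exponential growth at rate −λ₁ ≈ 7.76).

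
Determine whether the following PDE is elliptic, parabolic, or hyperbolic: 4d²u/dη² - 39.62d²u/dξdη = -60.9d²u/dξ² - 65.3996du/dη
Rewriting in standard form: 60.9d²u/dξ² - 39.62d²u/dξdη + 4d²u/dη² + 65.3996du/dη = 0. Coefficients: A = 60.9, B = -39.62, C = 4. B² - 4AC = 595.3444, which is positive, so the equation is hyperbolic.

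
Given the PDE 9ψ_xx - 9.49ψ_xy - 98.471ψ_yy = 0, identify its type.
The second-order coefficients are A = 9, B = -9.49, C = -98.471. Since B² - 4AC = 3635.0161 > 0, this is a hyperbolic PDE.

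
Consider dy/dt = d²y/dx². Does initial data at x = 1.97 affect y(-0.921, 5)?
Yes, for any finite x. The heat equation has infinite propagation speed, so all initial data affects all points at any t > 0.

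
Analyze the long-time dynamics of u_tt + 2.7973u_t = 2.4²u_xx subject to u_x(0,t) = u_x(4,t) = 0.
Long-time behavior: u → constant (steady state). Damping (γ=2.7973) dissipates the nonconstant modes; with Neumann BCs the spatial average obeys M''+γM'=0 and tends to a finite limit.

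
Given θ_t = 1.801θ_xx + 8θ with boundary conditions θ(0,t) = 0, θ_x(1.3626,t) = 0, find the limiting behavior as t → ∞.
θ grows unboundedly. Reaction dominates diffusion (r=8 > κπ²/(4L²)≈2.39); solution grows exponentially.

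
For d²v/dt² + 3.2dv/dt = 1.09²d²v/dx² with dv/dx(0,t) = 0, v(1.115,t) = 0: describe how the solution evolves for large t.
v → 0. Damping (γ=3.2) dissipates energy; oscillations decay exponentially.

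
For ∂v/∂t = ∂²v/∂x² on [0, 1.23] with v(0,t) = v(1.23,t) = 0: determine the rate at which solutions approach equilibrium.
Eigenvalues: λₙ = n²π²/1.23².
First three modes:
  n=1: λ₁ = π²/1.23² ≈ 6.524
  n=2: λ₂ = 4π²/1.23² ≈ 26.095 (4× faster decay)
  n=3: λ₃ = 9π²/1.23² ≈ 58.713 (9× faster decay)
As t → ∞, higher modes decay exponentially faster. The n=1 mode dominates: v ~ c₁ sin(πx/1.23) e^{-λ₁t}.
Decay rate: λ₁ = π²/1.23² ≈ 6.524.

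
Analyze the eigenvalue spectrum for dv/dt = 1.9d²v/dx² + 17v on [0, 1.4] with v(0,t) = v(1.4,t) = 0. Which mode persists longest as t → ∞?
Eigenvalues: λₙ = 1.9n²π²/1.4² - 17.
First three modes:
  n=1: λ₁ = 1.9π²/1.4² - 17 ≈ -7.433
  n=2: λ₂ = 7.6π²/1.4² - 17 ≈ 21.27
  n=3: λ₃ = 17.1π²/1.4² - 17 ≈ 69.107
Since 1.9π²/1.4² ≈ 9.567 < 17, λ₁ < 0.
The n=1 mode grows fastest (−λₙ is largest for n=1) → dominates.
Asymptotic: v ~ c₁ sin(πx/1.4) e^{7.433t} (exponential growth at rate −λ₁ ≈ 7.433).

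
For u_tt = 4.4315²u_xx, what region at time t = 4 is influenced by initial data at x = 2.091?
Domain of influence: [-15.635, 19.817]. Data at x = 2.091 spreads outward at speed 4.4315.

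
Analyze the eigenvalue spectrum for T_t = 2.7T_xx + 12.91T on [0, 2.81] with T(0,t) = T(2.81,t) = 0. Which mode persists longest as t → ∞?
Eigenvalues: λₙ = 2.7n²π²/2.81² - 12.91.
First three modes:
  n=1: λ₁ = 2.7π²/2.81² - 12.91 ≈ -9.535
  n=2: λ₂ = 10.8π²/2.81² - 12.91 ≈ 0.589
  n=3: λ₃ = 24.3π²/2.81² - 12.91 ≈ 17.463
Since 2.7π²/2.81² ≈ 3.375 < 12.91, λ₁ < 0.
The n=1 mode grows fastest (−λₙ is largest for n=1) → dominates.
Asymptotic: T ~ c₁ sin(πx/2.81) e^{9.535t} (exponential growth at rate −λ₁ ≈ 9.535).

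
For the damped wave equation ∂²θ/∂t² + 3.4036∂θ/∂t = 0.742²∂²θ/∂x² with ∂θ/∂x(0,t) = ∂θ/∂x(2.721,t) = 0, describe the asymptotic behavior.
θ → constant (steady state). Damping (γ=3.4036) dissipates the nonconstant modes; with Neumann BCs the spatial average obeys M''+γM'=0 and tends to a finite limit.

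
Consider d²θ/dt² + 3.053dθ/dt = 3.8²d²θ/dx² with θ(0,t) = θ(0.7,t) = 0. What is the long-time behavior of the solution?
As t → ∞, θ → 0. Damping (γ=3.053) dissipates energy; oscillations decay exponentially.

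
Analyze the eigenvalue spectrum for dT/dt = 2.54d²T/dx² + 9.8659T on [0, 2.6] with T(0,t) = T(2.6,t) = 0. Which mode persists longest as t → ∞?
Eigenvalues: λₙ = 2.54n²π²/2.6² - 9.8659.
First three modes:
  n=1: λ₁ = 2.54π²/2.6² - 9.8659 ≈ -6.157
  n=2: λ₂ = 10.16π²/2.6² - 9.8659 ≈ 4.968
  n=3: λ₃ = 22.86π²/2.6² - 9.8659 ≈ 23.51
Since 2.54π²/2.6² ≈ 3.708 < 9.8659, λ₁ < 0.
The n=1 mode grows fastest (−λₙ is largest for n=1) → dominates.
Asymptotic: T ~ c₁ sin(πx/2.6) e^{6.157t} (exponential growth at rate −λ₁ ≈ 6.157).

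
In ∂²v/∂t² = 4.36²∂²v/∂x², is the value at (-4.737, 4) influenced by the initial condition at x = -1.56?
Yes. The domain of dependence is [-22.177, 12.703], and -1.56 ∈ [-22.177, 12.703].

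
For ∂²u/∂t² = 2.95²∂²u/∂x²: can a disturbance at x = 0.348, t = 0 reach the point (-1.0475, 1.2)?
Yes. The domain of dependence is [-4.5875, 2.4925], and 0.348 ∈ [-4.5875, 2.4925].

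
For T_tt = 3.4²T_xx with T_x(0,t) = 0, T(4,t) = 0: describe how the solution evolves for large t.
T oscillates (no decay). Energy is conserved; the solution oscillates indefinitely as standing waves.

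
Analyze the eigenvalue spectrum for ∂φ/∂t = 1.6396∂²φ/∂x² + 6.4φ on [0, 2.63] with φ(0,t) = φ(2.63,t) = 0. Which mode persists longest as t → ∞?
Eigenvalues: λₙ = 1.6396n²π²/2.63² - 6.4.
First three modes:
  n=1: λ₁ = 1.6396π²/2.63² - 6.4 ≈ -4.06
  n=2: λ₂ = 6.5584π²/2.63² - 6.4 ≈ 2.958
  n=3: λ₃ = 14.7564π²/2.63² - 6.4 ≈ 14.656
Since 1.6396π²/2.63² ≈ 2.34 < 6.4, λ₁ < 0.
The n=1 mode grows fastest (−λₙ is largest for n=1) → dominates.
Asymptotic: φ ~ c₁ sin(πx/2.63) e^{4.06t} (exponential growth at rate −λ₁ ≈ 4.06).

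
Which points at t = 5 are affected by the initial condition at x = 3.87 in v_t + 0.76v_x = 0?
At x = 7.67. The characteristic carries data from (3.87, 0) to (7.67, 5).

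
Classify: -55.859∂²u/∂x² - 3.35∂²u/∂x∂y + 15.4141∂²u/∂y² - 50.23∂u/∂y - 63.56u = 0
Hyperbolic (discriminant = 3455.2873476).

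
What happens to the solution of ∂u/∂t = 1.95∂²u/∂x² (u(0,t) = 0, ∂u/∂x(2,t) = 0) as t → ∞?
u → 0. Heat escapes through the Dirichlet boundary.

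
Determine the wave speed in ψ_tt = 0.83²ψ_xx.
Speed = 0.83. Information travels along characteristics x = x₀ ± 0.83t.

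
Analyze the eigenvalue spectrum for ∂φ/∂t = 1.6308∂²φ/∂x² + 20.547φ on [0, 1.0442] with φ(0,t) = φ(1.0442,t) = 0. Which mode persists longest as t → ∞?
Eigenvalues: λₙ = 1.6308n²π²/1.0442² - 20.547.
First three modes:
  n=1: λ₁ = 1.6308π²/1.0442² - 20.547 ≈ -5.785
  n=2: λ₂ = 6.5232π²/1.0442² - 20.547 ≈ 38.499
  n=3: λ₃ = 14.6772π²/1.0442² - 20.547 ≈ 112.307
Since 1.6308π²/1.0442² ≈ 14.762 < 20.547, λ₁ < 0.
The n=1 mode grows fastest (−λₙ is largest for n=1) → dominates.
Asymptotic: φ ~ c₁ sin(πx/1.0442) e^{5.785t} (exponential growth at rate −λ₁ ≈ 5.785).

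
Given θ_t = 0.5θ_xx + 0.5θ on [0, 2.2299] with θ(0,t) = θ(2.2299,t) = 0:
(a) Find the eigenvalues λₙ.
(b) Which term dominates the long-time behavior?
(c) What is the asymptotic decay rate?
Eigenvalues: λₙ = 0.5n²π²/2.2299² - 0.5.
First three modes:
  n=1: λ₁ = 0.5π²/2.2299² - 0.5 ≈ 0.492
  n=2: λ₂ = 2π²/2.2299² - 0.5 ≈ 3.47
  n=3: λ₃ = 4.5π²/2.2299² - 0.5 ≈ 8.432
Since 0.5π²/2.2299² ≈ 0.992 > 0.5, all λₙ > 0.
The n=1 mode decays slowest → dominates as t → ∞.
Asymptotic: θ ~ c₁ sin(πx/2.2299) e^{-λ₁t} with decay rate λ₁ ≈ 0.492.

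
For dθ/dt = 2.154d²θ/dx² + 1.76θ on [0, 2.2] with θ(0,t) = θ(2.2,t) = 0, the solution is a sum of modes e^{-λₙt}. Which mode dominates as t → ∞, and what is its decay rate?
Eigenvalues: λₙ = 2.154n²π²/2.2² - 1.76.
First three modes:
  n=1: λ₁ = 2.154π²/2.2² - 1.76 ≈ 2.632
  n=2: λ₂ = 8.616π²/2.2² - 1.76 ≈ 15.81
  n=3: λ₃ = 19.386π²/2.2² - 1.76 ≈ 37.771
Since 2.154π²/2.2² ≈ 4.392 > 1.76, all λₙ > 0.
The n=1 mode decays slowest → dominates as t → ∞.
Asymptotic: θ ~ c₁ sin(πx/2.2) e^{-λ₁t} with decay rate λ₁ ≈ 2.632.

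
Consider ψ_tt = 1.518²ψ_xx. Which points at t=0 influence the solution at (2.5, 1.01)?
Domain of dependence: [0.96682, 4.03318]. Signals travel at speed 1.518, so data within |x - 2.5| ≤ 1.518·1.01 = 1.53318 can reach the point.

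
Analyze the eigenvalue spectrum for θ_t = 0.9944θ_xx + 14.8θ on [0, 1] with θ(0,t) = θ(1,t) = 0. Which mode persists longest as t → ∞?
Eigenvalues: λₙ = 0.9944n²π²/1² - 14.8.
First three modes:
  n=1: λ₁ = 0.9944π² - 14.8 ≈ -4.986
  n=2: λ₂ = 3.9776π² - 14.8 ≈ 24.457
  n=3: λ₃ = 8.9496π² - 14.8 ≈ 73.529
Since 0.9944π² ≈ 9.814 < 14.8, λ₁ < 0.
The n=1 mode grows fastest (−λₙ is largest for n=1) → dominates.
Asymptotic: θ ~ c₁ sin(πx/1) e^{4.986t} (exponential growth at rate −λ₁ ≈ 4.986).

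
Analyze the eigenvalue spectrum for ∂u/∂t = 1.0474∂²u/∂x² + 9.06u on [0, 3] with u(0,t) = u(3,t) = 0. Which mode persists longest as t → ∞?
Eigenvalues: λₙ = 1.0474n²π²/3² - 9.06.
First three modes:
  n=1: λ₁ = 1.0474π²/3² - 9.06 ≈ -7.911
  n=2: λ₂ = 4.1896π²/3² - 9.06 ≈ -4.466
  n=3: λ₃ = 9.4266π²/3² - 9.06 ≈ 1.277
Since 1.0474π²/3² ≈ 1.149 < 9.06, λ₁ < 0.
The n=1 mode grows fastest (−λₙ is largest for n=1) → dominates.
Asymptotic: u ~ c₁ sin(πx/3) e^{7.911t} (exponential growth at rate −λ₁ ≈ 7.911).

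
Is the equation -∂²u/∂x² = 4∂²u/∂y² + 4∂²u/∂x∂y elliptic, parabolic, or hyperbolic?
Rewriting in standard form: -∂²u/∂x² - 4∂²u/∂x∂y - 4∂²u/∂y² = 0. Computing B² - 4AC with A = -1, B = -4, C = -4: discriminant = 0 (zero). Answer: parabolic.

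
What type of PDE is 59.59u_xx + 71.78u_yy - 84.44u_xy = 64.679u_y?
Rewriting in standard form: 59.59u_xx - 84.44u_xy + 71.78u_yy - 64.679u_y = 0. With A = 59.59, B = -84.44, C = 71.78, the discriminant is -9979.3672. This is an elliptic PDE.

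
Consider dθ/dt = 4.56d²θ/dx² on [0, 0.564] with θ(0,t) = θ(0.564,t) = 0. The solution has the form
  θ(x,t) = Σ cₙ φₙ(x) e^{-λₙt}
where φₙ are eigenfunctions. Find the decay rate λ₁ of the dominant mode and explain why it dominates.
Eigenvalues: λₙ = 4.56n²π²/0.564².
First three modes:
  n=1: λ₁ = 4.56π²/0.564² ≈ 141.484
  n=2: λ₂ = 18.24π²/0.564² ≈ 565.935 (4× faster decay)
  n=3: λ₃ = 41.04π²/0.564² ≈ 1273.353 (9× faster decay)
As t → ∞, higher modes decay exponentially faster. The n=1 mode dominates: θ ~ c₁ sin(πx/0.564) e^{-λ₁t}.
Decay rate: λ₁ = 4.56π²/0.564² ≈ 141.484.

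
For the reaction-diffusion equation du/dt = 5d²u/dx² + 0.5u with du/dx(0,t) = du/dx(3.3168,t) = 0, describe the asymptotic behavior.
u grows unboundedly. With Neumann BCs the constant mode has diffusion eigenvalue 0, so any r > 0 makes it grow like e^(0.5t); solution grows exponentially.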